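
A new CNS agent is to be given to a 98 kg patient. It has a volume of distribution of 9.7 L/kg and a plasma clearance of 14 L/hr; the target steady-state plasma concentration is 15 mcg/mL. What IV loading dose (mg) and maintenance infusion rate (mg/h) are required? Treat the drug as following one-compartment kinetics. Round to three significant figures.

Vd = 9.7 L/kg × 98 kg = 950.6 L
LD = Vd · C_target = 950.6 × 15 = 14260 mg
Maintenance: replace elimination → rate = CL × Css = 14.00 × 15 = 210.0 mg/h

(a) 14300 mg; (b) 210 mg/h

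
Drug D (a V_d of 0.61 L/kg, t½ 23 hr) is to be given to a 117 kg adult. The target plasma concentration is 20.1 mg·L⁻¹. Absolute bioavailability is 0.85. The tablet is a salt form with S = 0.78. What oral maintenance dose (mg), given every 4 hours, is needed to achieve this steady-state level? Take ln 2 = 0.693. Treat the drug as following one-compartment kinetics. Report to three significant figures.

261 mg

Total Vd = 0.61 × 117 = 71.37 L
CL = 0.693 × Vd / t½ = 0.693 × 71.37 / 23 = 2.150 L/h
D = CL × Css × τ / F / S = 2.150 × 20.1 × 4 / 0.85 / 0.78 = 260.7 mg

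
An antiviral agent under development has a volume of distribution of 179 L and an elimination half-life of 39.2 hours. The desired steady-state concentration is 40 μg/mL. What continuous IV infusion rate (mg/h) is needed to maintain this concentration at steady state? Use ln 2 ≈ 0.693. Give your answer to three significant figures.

k = 0.693/39.2 = 0.01768 h⁻¹, so CL = k·Vd = 0.01768 × 179.0 = 3.165 L/h
Infusion rate = CL × Css = 3.165 × 40 = 126.6 mg/h

127 mg/h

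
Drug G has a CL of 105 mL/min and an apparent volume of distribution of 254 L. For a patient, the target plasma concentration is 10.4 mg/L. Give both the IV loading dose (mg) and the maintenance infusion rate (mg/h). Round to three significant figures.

LD = Vd · C_target = 254.0 × 10.4 = 2642 mg
CL = 105 mL/min × 60/1000 = 6.300 L/h
Infusion rate = 6.300 L/h × 10.4 mg/L = 65.52 mg/h

(a) 2640 mg; (b) 65.5 mg/h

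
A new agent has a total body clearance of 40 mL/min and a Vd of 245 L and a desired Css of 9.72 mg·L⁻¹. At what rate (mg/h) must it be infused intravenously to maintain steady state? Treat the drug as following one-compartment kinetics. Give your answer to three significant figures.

23.3 mg/h

Convert clearance: 40 mL/min × 60 min/h ÷ 1000 mL/L = 2.400 L/h
R₀ = 2.400 × 9.72 = 23.33 mg/h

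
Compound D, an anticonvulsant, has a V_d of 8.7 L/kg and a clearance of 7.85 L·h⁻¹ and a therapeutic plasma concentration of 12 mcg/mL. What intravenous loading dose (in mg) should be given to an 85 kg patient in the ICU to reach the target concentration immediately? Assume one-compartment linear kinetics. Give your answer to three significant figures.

Total Vd = 8.7 × 85 = 739.5 L
LD = Vd × C = 739.5 × 12.00 = 8874 mg

8870 mg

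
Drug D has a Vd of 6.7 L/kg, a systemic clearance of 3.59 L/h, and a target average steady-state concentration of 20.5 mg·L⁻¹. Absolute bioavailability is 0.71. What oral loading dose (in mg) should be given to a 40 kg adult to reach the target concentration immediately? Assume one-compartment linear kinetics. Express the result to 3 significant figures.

Total Vd = 6.7 × 40 = 268.0 L
The loading dose fills Vd to the target concentration; clearance is irrelevant here.
LD = Vd × C / F = 268.0 × 20.50 / 0.71 = 7738 mg

7740 mg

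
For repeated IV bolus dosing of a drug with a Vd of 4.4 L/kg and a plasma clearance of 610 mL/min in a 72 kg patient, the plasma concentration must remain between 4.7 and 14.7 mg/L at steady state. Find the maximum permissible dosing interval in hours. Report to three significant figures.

9.87 h

Vd(total) = 72 kg × 4.4 L/kg = 316.8 L
Convert clearance: 610 mL/min × 60 min/h ÷ 1000 mL/L = 36.60 L/h
k = CL / Vd = 36.60 / 316.8 = 0.1155 h⁻¹
Between IV bolus doses, concentration decays as C = C₀·e^(−kτ), so C_peak/C_trough = e^(kτ).
τ_max = ln(C_peak/C_trough) / k = ln(14.7/4.7) / 0.1155 = 1.140 / 0.1155 = 9.870 h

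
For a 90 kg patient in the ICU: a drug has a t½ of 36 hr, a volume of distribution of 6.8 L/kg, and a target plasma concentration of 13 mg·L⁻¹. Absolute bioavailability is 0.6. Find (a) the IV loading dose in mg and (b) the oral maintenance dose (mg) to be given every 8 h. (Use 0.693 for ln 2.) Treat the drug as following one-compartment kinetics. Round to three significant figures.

Vd = 6.8 L/kg × 90 kg = 612.0 L
LD = Vd × C = 612.0 × 13 = 7956 mg
CL = 0.693 × Vd / t½ = 0.693 × 612.0 / 36 = 11.78 L/h
D = CL × Css × τ / F = 11.78 × 13 × 8 / 0.6 = 2042 mg

(a) 7960 mg; (b) 2040 mg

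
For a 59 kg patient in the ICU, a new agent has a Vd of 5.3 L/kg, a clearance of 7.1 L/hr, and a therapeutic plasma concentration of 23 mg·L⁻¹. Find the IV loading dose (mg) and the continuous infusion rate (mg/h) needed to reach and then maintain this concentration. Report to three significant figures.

(a) 7190 mg; (b) 163 mg/h

Total Vd = 5.3 × 59 = 312.7 L
Loading dose = Vd × C = 312.7 × 23 = 7192 mg
Maintenance infusion rate = CL × Css = 7.100 × 23 = 163.3 mg/h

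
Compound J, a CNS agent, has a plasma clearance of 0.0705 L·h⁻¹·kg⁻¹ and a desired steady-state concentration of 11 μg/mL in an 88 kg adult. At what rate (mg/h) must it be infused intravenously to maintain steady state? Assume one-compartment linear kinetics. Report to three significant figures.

CL = 0.0705 L·h⁻¹·kg⁻¹ × 88 kg = 6.204 L/h
R₀ = 6.204 × 11 = 68.24 mg/h

68.2 mg/h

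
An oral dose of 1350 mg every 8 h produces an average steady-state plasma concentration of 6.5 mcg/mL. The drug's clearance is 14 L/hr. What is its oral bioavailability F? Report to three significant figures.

0.539

F·D/τ = CL·Css at steady state → F = CL·Css·τ / D.
F = 14 × 6.5 × 8 / 1350 = 0.539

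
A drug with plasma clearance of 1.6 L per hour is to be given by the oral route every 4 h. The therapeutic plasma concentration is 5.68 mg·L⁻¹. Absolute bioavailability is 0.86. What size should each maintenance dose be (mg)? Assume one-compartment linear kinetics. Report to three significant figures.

42.3 mg

At steady state, dose per interval replaces the amount cleared in that interval: F·D/τ = CL·Css.
D = CL × Css × τ / F = 1.600 × 5.68 × 4 / 0.86 = 42.27 mg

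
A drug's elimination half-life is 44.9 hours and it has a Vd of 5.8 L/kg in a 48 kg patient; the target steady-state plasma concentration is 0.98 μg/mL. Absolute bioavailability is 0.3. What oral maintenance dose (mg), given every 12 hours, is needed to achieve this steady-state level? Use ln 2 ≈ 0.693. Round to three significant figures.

Total Vd = 5.8 × 48 = 278.4 L
CL = 0.693 × Vd / t½ = 0.693 × 278.4 / 44.9 = 4.297 L/h
D = CL × Css × τ / F = 4.297 × 0.98 × 12 / 0.3 = 168.4 mg

168 mg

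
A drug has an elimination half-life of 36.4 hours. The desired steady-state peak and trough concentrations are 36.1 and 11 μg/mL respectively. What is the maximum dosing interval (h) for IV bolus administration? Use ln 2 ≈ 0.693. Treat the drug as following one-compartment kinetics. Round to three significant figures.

k = 0.693 / t½ = 0.693 / 36.4 = 0.01904 h⁻¹
Between IV bolus doses, concentration decays as C = C₀·e^(−kτ), so C_peak/C_trough = e^(kτ).
τ_max = ln(C_peak/C_trough) / k = ln(36.1/11) / 0.01904 = 1.188 / 0.01904 = 62.39 h

62.4 h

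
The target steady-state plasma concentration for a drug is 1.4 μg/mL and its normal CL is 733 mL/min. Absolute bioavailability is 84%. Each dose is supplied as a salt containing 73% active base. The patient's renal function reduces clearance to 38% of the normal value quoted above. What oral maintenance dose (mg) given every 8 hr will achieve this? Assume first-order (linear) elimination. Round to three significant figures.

305 mg

CL = 733 mL/min = 733 × 0.06 = 43.98 L/h
Patient clearance = 0.38 × 43.98 = 16.71 L/h
At steady state, dose per interval replaces the amount cleared in that interval: F·S·D/τ = CL·Css.
D = CL × Css × τ / F / S = 16.71 × 1.4 × 8 / 0.84 / 0.73 = 305.2 mg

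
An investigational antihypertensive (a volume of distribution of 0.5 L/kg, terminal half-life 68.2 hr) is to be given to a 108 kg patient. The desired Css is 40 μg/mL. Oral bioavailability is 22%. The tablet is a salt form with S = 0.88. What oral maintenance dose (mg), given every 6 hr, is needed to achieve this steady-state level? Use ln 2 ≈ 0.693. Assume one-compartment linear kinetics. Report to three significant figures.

680 mg

Vd(total) = 108 kg × 0.5 L/kg = 54.00 L
k = 0.693/68.2 = 0.01016 h⁻¹, so CL = k·Vd = 0.01016 × 54.00 = 0.5486 L/h
D = CL × Css × τ / F / S = 0.5486 × 40 × 6 / 0.22 / 0.88 = 680.1 mg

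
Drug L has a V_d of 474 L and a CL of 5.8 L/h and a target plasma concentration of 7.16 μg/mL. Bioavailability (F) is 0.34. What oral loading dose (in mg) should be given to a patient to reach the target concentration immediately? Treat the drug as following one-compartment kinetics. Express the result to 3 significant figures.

9980 mg

LD = Vd × C / F = 474.0 × 7.160 / 0.34 = 9982 mg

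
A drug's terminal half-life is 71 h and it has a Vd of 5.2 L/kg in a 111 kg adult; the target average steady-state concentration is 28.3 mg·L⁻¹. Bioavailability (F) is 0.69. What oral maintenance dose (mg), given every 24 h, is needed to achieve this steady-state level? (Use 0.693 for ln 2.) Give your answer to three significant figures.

Vd(total) = 111 kg × 5.2 L/kg = 577.2 L
k = 0.693/71 = 0.009761 h⁻¹, so CL = k·Vd = 0.009761 × 577.2 = 5.634 L/h
D = CL × Css × τ / F = 5.634 × 28.3 × 24 / 0.69 = 5546 mg

5550 mg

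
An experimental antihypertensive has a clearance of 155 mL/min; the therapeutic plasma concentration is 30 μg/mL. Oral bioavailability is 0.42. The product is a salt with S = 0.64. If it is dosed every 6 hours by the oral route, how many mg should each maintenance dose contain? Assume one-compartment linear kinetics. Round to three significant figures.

CL = 155 mL/min × 60/1000 = 9.300 L/h
D = CL × Css × τ / F / S = 9.300 × 30 × 6 / 0.42 / 0.64 = 6228 mg

6230 mg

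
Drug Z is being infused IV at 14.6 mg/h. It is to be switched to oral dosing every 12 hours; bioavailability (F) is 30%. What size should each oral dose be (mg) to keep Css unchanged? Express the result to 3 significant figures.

584 mg

To maintain the same Css, the systemic dosing rate must be unchanged: F·D/τ = infusion rate.
D = rate × τ / F = 14.6 × 12 / 0.3 = 584.0 mg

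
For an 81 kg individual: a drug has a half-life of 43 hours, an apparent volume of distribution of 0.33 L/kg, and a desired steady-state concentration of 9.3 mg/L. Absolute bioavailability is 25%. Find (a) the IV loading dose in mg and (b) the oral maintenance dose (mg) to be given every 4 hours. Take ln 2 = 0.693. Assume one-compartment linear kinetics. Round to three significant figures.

Vd(total) = 81 kg × 0.33 L/kg = 26.73 L
LD = Vd × C = 26.73 × 9.3 = 248.6 mg
CL = 0.693 × Vd / t½ = 0.693 × 26.73 / 43 = 0.4308 L/h
D = CL × Css × τ / F = 0.4308 × 9.3 × 4 / 0.25 = 64.10 mg

(a) 249 mg; (b) 64.1 mg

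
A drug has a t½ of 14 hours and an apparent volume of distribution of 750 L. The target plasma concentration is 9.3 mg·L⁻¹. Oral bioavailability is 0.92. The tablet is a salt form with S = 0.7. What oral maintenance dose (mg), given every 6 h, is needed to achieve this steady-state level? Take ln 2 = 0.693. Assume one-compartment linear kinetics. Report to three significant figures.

3220 mg

CL = 0.693 × Vd / t½ = 0.693 × 750.0 / 14 = 37.13 L/h
D = CL × Css × τ / F / S = 37.13 × 9.3 × 6 / 0.92 / 0.7 = 3217 mg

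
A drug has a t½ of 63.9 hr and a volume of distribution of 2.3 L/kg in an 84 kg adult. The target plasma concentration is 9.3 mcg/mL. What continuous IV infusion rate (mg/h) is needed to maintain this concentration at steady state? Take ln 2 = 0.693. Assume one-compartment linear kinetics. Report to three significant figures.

19.5 mg/h

Total Vd = 2.3 × 84 = 193.2 L
k = 0.693/63.9 = 0.01085 h⁻¹, so CL = k·Vd = 0.01085 × 193.2 = 2.096 L/h
Infusion rate = CL × Css = 2.096 × 9.3 = 19.49 mg/h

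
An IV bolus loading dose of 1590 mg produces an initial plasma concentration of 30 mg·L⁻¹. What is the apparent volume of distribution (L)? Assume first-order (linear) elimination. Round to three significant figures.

53.0 L

Immediately after an IV bolus, C₀ = Dose / Vd, so Vd = Dose / C₀.
Vd = 1590 / 30 = 53.00 L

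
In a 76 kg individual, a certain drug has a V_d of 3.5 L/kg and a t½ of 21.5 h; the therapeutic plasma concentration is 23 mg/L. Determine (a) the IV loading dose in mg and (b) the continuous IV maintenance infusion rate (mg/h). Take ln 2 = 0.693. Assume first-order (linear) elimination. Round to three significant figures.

(a) 6120 mg; (b) 197 mg/h

Total Vd = 3.5 × 76 = 266.0 L
LD = Vd × C = 266.0 × 23 = 6118 mg
CL = 0.693 × Vd / t½ = 0.693 × 266.0 / 21.5 = 8.574 L/h
Infusion rate = CL × Css = 8.574 × 23 = 197.2 mg/h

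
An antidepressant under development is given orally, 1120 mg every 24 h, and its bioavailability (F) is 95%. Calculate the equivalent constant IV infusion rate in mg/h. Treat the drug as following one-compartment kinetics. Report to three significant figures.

Equivalent systemic input: infusion rate = F·D/τ.
Rate = 0.95 × 1120 / 24 = 44.33 mg/h

44.3 mg/h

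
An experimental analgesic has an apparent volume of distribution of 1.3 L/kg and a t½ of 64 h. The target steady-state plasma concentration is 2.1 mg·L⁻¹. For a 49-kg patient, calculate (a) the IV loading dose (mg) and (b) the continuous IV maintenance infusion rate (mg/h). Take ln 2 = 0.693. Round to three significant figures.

Vd(total) = 49 kg × 1.3 L/kg = 63.70 L
LD = Vd × C = 63.70 × 2.1 = 133.8 mg
CL = 0.693 × Vd / t½ = 0.693 × 63.70 / 64 = 0.6898 L/h
Infusion rate = CL × Css = 0.6898 × 2.1 = 1.449 mg/h

(a) 134 mg; (b) 1.45 mg/h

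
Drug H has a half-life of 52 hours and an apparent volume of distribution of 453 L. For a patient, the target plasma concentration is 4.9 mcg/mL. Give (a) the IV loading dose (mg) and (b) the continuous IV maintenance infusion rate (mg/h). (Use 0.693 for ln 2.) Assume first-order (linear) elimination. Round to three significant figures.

LD = Vd × C = 453.0 × 4.9 = 2220 mg
CL = 0.693 × Vd / t½ = 0.693 × 453.0 / 52 = 6.037 L/h
Infusion rate = CL × Css = 6.037 × 4.9 = 29.58 mg/h

(a) 2220 mg; (b) 29.6 mg/h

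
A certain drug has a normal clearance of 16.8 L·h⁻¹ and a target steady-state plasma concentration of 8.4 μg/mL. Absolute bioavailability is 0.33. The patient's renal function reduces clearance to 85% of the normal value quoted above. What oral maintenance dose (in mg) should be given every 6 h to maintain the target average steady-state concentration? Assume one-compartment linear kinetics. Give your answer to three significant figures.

2180 mg

Patient clearance = 0.85 × 16.80 = 14.28 L/h
D = CL × Css × τ / F = 14.28 × 8.4 × 6 / 0.33 = 2181 mg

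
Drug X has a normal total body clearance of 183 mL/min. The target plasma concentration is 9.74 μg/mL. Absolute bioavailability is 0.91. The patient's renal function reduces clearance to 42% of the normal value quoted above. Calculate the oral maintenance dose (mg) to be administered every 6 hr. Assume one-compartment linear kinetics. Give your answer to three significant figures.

296 mg

CL = 183 mL/min × 60/1000 = 10.98 L/h
Patient clearance = 0.42 × 10.98 = 4.612 L/h
D = CL × Css × τ / F = 4.612 × 9.74 × 6 / 0.91 = 296.2 mg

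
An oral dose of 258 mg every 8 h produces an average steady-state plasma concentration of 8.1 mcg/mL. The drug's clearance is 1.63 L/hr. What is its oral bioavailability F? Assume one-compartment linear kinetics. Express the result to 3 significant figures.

0.409

F·D/τ = CL·Css at steady state → F = CL·Css·τ / D.
F = 1.63 × 8.1 × 8 / 258 = 0.409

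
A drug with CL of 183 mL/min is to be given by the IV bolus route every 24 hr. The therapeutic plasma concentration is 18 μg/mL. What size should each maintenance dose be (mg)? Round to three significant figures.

4740 mg

CL = 183 mL/min × 60/1000 = 10.98 L/h
At steady state, dose per interval replaces the amount cleared in that interval: D/τ = CL·Css.
D = CL × Css × τ = 10.98 × 18 × 24 = 4743 mg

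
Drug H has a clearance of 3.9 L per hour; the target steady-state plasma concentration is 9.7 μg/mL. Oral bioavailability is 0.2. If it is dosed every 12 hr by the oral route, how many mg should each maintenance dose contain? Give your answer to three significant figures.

2270 mg

At steady state, dose per interval replaces the amount cleared in that interval: F·D/τ = CL·Css.
D = CL × Css × τ / F = 3.900 × 9.7 × 12 / 0.2 = 2270 mg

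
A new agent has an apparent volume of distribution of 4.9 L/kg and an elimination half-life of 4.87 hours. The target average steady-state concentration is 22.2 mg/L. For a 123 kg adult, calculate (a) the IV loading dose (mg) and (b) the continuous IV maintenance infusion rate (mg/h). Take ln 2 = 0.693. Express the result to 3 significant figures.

Vd(total) = 123 kg × 4.9 L/kg = 602.7 L
LD = Vd × C = 602.7 × 22.2 = 13380 mg
CL = 0.693 × Vd / t½ = 0.693 × 602.7 / 4.87 = 85.76 L/h
Infusion rate = CL × Css = 85.76 × 22.2 = 1904 mg/h

(a) 13400 mg; (b) 1900 mg/h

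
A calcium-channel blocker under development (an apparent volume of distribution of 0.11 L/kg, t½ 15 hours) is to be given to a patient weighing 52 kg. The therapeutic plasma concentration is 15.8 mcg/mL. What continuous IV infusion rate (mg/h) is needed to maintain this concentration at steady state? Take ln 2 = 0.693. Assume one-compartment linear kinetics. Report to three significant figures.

Vd(total) = 52 kg × 0.11 L/kg = 5.720 L
k = 0.693/15 = 0.04620 h⁻¹, so CL = k·Vd = 0.04620 × 5.720 = 0.2643 L/h
Infusion rate = CL × Css = 0.2643 × 15.8 = 4.176 mg/h

4.18 mg/h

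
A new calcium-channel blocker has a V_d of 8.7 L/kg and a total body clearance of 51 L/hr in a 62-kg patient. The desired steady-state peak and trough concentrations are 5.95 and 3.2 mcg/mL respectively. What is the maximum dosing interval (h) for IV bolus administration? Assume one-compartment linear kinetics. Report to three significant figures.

Vd = 8.7 L/kg × 62 kg = 539.4 L
k = CL / Vd = 51.00 / 539.4 = 0.09455 h⁻¹
Between IV bolus doses, concentration decays as C = C₀·e^(−kτ), so C_peak/C_trough = e^(kτ).
τ_max = ln(C_peak/C_trough) / k = ln(5.95/3.2) / 0.09455 = 0.6202 / 0.09455 = 6.559 h

6.56 h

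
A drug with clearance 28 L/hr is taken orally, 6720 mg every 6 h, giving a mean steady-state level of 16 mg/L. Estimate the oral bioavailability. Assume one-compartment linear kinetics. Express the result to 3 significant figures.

0.400

F·D/τ = CL·Css at steady state → F = CL·Css·τ / D.
F = 28 × 16 × 6 / 6720 = 0.400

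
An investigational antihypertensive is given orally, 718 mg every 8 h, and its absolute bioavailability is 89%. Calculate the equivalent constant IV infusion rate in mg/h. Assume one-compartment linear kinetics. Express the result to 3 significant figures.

79.9 mg/h

Equivalent systemic input: infusion rate = F·D/τ.
Rate = 0.89 × 718 / 8 = 79.88 mg/h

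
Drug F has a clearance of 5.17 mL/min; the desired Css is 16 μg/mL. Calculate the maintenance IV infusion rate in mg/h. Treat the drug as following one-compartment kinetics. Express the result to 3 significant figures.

CL = 5.17 mL/min = 5.17 × 0.06 = 0.3102 L/h
Infusion rate = CL · Css = 0.3102 L/h × 16 mg/L = 4.963 mg/h

4.96 mg/h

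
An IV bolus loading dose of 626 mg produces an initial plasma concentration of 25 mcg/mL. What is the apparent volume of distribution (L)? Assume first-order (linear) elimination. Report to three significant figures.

25.0 L

Immediately after an IV bolus, C₀ = Dose / Vd, so Vd = Dose / C₀.
Vd = 626 / 25 = 25.04 L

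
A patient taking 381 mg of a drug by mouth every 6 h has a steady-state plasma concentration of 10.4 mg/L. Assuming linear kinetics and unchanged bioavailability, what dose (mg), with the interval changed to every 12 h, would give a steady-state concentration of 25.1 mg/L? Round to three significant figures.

1840 mg

With linear kinetics, Css is proportional to dose rate (D/τ) at fixed clearance.
D₂ = D₁ × (Css,target / Css,current) × (τ₂/τ₁) = 381 × (25.1/10.4) × (12/6) = 1839 mg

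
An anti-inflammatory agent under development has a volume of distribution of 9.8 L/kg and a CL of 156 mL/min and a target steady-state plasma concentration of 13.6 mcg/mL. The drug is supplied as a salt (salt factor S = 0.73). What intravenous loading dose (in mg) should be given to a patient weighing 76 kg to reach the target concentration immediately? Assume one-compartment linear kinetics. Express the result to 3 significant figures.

Vd = 9.8 L/kg × 76 kg = 744.8 L
LD = Vd × C / S = 744.8 × 13.60 / 0.73 = 13880 mg

13900 mg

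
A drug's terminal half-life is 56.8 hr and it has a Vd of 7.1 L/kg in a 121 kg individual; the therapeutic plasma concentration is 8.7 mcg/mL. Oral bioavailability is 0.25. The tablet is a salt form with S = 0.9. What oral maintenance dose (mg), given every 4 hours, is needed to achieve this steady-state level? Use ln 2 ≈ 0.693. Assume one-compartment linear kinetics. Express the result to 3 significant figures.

1620 mg

Total Vd = 7.1 × 121 = 859.1 L
CL = ln 2 · Vd / t½ = 0.693 × 859.1 / 56.8 = 10.48 L/h
D = CL × Css × τ / F / S = 10.48 × 8.7 × 4 / 0.25 / 0.9 = 1621 mg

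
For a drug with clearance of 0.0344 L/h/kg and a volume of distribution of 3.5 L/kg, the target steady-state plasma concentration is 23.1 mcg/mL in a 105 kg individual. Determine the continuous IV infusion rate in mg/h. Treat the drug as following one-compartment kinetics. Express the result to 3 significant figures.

83.4 mg/h

CL = 0.0344 L/h/kg × 105 kg = 3.612 L/h
Maintenance depends on clearance, not Vd — rate in must match rate out.
Rate = CL × Css = 3.612 × 23.1 = 83.44 mg/h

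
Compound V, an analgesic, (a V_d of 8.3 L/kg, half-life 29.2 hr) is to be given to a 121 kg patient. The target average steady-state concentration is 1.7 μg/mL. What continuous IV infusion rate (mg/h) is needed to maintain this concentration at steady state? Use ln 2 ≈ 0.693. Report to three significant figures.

Vd = 8.3 L/kg × 121 kg = 1004 L
CL = 0.693 × Vd / t½ = 0.693 × 1004 / 29.2 = 23.83 L/h
Infusion rate = CL × Css = 23.83 × 1.7 = 40.51 mg/h

40.5 mg/h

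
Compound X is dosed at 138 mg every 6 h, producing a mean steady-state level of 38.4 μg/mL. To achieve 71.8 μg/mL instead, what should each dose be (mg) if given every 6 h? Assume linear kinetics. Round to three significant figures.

258 mg

With linear kinetics, Css is proportional to dose rate (D/τ) at fixed clearance.
D₂ = D₁ × (Css,target / Css,current) = 138 × 71.8/38.4 = 258.0 mg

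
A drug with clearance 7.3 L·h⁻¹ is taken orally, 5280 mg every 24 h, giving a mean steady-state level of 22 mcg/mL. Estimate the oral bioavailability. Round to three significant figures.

F·D/τ = CL·Css at steady state → F = CL·Css·τ / D.
F = 7.3 × 22 × 24 / 5280 = 0.730

0.730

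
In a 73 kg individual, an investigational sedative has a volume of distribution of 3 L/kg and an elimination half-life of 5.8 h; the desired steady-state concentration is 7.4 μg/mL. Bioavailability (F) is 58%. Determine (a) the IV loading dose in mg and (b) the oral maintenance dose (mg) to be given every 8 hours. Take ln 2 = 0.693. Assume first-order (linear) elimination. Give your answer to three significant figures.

Vd(total) = 73 kg × 3 L/kg = 219.0 L
LD = Vd × C = 219.0 × 7.4 = 1621 mg
CL = 0.693 × Vd / t½ = 0.693 × 219.0 / 5.8 = 26.17 L/h
D = CL × Css × τ / F = 26.17 × 7.4 × 8 / 0.58 = 2671 mg

(a) 1620 mg; (b) 2670 mg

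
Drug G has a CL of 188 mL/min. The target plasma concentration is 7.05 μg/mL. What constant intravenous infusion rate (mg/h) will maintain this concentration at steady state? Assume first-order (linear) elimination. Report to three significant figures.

CL = 188 mL/min = 188 × 0.06 = 11.28 L/h
At steady state, infusion rate equals elimination rate: rate in = CL × Css.
Infusion rate = CL · Css = 11.28 L/h × 7.05 mg/L = 79.52 mg/h

79.5 mg/h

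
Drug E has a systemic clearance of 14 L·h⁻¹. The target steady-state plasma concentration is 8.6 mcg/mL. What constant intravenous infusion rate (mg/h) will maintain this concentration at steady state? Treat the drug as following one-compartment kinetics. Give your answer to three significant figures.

120 mg/h

R₀ = 14.00 × 8.6 = 120.4 mg/h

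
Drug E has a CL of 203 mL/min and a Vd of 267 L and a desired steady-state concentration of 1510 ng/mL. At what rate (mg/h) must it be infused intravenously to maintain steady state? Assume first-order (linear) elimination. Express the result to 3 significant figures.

CL = 203 mL/min = 203 × 0.06 = 12.18 L/h
C = 1510 ng/mL = 1.510 mg/L
R₀ = 12.18 × 1.51 = 18.39 mg/h

18.4 mg/h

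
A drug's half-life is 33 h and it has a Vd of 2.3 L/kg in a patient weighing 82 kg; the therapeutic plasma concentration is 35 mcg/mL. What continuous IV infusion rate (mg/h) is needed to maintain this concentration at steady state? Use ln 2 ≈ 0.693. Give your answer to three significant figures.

139 mg/h

Vd = 2.3 L/kg × 82 kg = 188.6 L
k = 0.693/33 = 0.02100 h⁻¹, so CL = k·Vd = 0.02100 × 188.6 = 3.961 L/h
Infusion rate = CL × Css = 3.961 × 35 = 138.6 mg/h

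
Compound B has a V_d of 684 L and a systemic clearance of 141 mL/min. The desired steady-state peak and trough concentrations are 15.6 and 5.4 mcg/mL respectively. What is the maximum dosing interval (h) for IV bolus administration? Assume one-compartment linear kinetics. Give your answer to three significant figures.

85.8 h

Convert clearance: 141 mL/min × 60 min/h ÷ 1000 mL/L = 8.460 L/h
k = CL / Vd = 8.460 / 684.0 = 0.01237 h⁻¹
Between IV bolus doses, concentration decays as C = C₀·e^(−kτ), so C_peak/C_trough = e^(kτ).
τ_max = ln(C_peak/C_trough) / k = ln(15.6/5.4) / 0.01237 = 1.061 / 0.01237 = 85.77 h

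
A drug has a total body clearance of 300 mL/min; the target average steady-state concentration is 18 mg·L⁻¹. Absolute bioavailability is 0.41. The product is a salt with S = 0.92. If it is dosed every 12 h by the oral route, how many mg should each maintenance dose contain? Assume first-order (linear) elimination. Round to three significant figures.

10300 mg

CL = 300 mL/min = 300 × 0.06 = 18.00 L/h
D = CL × Css × τ / F / S = 18.00 × 18 × 12 / 0.41 / 0.92 = 10310 mg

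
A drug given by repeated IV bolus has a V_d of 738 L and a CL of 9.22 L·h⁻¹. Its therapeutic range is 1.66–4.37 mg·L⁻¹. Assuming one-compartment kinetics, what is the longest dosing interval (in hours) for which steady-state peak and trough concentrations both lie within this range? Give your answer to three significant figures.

k = CL / Vd = 9.220 / 738.0 = 0.01249 h⁻¹
Between IV bolus doses, concentration decays as C = C₀·e^(−kτ), so C_peak/C_trough = e^(kτ).
τ_max = ln(C_peak/C_trough) / k = ln(4.37/1.66) / 0.01249 = 0.9679 / 0.01249 = 77.49 h

77.5 h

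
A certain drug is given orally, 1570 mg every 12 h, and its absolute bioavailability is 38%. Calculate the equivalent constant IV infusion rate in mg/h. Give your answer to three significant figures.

Equivalent systemic input: infusion rate = F·D/τ.
Rate = 0.38 × 1570 / 12 = 49.72 mg/h

49.7 mg/h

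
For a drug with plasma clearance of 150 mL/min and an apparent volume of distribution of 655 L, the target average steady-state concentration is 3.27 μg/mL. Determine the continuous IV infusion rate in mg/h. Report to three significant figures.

29.4 mg/h

CL = 150 mL/min = 150 × 0.06 = 9.000 L/h
Infusion rate = CL · Css = 9.000 L/h × 3.27 mg/L = 29.43 mg/h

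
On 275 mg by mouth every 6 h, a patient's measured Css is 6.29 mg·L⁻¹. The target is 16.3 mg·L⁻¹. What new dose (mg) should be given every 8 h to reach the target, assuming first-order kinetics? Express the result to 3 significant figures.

With linear kinetics, Css is proportional to dose rate (D/τ) at fixed clearance.
D₂ = D₁ × (Css,target / Css,current) × (τ₂/τ₁) = 275 × (16.3/6.29) × (8/6) = 950.2 mg

950 mg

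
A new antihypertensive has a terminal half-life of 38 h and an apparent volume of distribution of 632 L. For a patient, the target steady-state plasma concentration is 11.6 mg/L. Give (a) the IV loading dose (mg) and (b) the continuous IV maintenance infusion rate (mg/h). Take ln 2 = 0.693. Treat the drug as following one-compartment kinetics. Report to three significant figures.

(a) 7330 mg; (b) 134 mg/h

LD = Vd × C = 632.0 × 11.6 = 7331 mg
CL = 0.693 × Vd / t½ = 0.693 × 632.0 / 38 = 11.53 L/h
Infusion rate = CL × Css = 11.53 × 11.6 = 133.7 mg/h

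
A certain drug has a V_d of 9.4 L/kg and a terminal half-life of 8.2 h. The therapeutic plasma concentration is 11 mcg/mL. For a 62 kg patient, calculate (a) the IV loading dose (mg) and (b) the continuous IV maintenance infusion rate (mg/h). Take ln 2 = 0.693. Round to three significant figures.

Total Vd = 9.4 × 62 = 582.8 L
LD = Vd × C = 582.8 × 11 = 6411 mg
CL = 0.693 × Vd / t½ = 0.693 × 582.8 / 8.2 = 49.25 L/h
Infusion rate = CL × Css = 49.25 × 11 = 541.8 mg/h

(a) 6410 mg; (b) 542 mg/h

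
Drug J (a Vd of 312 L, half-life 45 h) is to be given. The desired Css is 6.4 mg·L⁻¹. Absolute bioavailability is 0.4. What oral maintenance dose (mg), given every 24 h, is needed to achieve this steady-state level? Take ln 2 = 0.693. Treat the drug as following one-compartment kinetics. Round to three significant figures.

CL = ln 2 · Vd / t½ = 0.693 × 312.0 / 45 = 4.805 L/h
D = CL × Css × τ / F = 4.805 × 6.4 × 24 / 0.4 = 1845 mg

1850 mg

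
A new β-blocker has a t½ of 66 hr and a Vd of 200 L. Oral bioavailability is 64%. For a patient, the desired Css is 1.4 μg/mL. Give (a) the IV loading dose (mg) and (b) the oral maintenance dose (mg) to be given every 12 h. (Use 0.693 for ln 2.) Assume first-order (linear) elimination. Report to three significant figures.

(a) 280 mg; (b) 55.1 mg

LD = Vd × C = 200.0 × 1.4 = 280.0 mg
CL = 0.693 × Vd / t½ = 0.693 × 200.0 / 66 = 2.100 L/h
D = CL × Css × τ / F = 2.100 × 1.4 × 12 / 0.64 = 55.13 mg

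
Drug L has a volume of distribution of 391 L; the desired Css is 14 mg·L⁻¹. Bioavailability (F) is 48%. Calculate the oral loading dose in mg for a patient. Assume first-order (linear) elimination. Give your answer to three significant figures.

11400 mg

LD = Vd × C / F = 391.0 × 14.00 / 0.48 = 11400 mg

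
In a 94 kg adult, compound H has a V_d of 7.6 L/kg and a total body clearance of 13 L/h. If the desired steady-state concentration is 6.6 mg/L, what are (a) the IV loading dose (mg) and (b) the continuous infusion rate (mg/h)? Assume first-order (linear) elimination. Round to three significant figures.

(a) 4720 mg; (b) 85.8 mg/h

Vd = 7.6 L/kg × 94 kg = 714.4 L
Loading: fill Vd to C_target → 714.4 L × 6.6 mg/L = 4715 mg
Maintenance infusion rate = CL × Css = 13.00 × 6.6 = 85.80 mg/h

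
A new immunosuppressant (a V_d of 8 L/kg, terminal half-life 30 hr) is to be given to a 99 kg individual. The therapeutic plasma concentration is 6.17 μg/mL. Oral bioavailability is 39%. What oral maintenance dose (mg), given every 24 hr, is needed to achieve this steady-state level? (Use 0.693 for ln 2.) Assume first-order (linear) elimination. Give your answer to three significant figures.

6950 mg

Total Vd = 8 × 99 = 792.0 L
CL = ln 2 · Vd / t½ = 0.693 × 792.0 / 30 = 18.30 L/h
D = CL × Css × τ / F = 18.30 × 6.17 × 24 / 0.39 = 6948 mg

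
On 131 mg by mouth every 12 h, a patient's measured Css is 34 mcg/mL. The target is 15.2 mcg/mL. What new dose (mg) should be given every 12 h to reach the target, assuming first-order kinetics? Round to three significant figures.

For first-order elimination, Css ∝ F·D/(CL·τ); F and CL are unchanged, so Css ∝ D/τ.
D₂ = D₁ × (Css,target / Css,current) = 131 × 15.2/34 = 58.56 mg

58.6 mg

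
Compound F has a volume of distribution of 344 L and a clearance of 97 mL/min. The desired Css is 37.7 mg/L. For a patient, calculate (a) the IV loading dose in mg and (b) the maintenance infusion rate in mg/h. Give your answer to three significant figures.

Loading: fill Vd to C_target → 344.0 L × 37.7 mg/L = 12970 mg
CL = 97 mL/min × 60/1000 = 5.820 L/h
Maintenance: replace elimination → rate = CL × Css = 5.820 × 37.7 = 219.4 mg/h

(a) 13000 mg; (b) 219 mg/h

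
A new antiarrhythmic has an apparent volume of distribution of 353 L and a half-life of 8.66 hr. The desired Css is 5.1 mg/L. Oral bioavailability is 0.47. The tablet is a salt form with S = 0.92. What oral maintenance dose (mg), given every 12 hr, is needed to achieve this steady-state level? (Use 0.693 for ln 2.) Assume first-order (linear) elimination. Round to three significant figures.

4000 mg

CL = 0.693 × Vd / t½ = 0.693 × 353.0 / 8.66 = 28.25 L/h
D = CL × Css × τ / F / S = 28.25 × 5.1 × 12 / 0.47 / 0.92 = 3998 mg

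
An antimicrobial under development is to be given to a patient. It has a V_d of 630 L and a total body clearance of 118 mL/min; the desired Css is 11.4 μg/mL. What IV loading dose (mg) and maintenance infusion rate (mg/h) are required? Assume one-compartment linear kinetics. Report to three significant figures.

(a) 7180 mg; (b) 80.7 mg/h

LD = Vd · C_target = 630.0 × 11.4 = 7182 mg
CL = 118 mL/min × 60/1000 = 7.080 L/h
Infusion rate = 7.080 L/h × 11.4 mg/L = 80.71 mg/h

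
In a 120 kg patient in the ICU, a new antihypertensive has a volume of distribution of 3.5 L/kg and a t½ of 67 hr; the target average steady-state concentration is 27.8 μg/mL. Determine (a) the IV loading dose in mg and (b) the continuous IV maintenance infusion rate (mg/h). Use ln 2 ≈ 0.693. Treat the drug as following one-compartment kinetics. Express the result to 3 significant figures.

(a) 11700 mg; (b) 121 mg/h

Vd(total) = 120 kg × 3.5 L/kg = 420.0 L
LD = Vd × C = 420.0 × 27.8 = 11680 mg
CL = 0.693 × Vd / t½ = 0.693 × 420.0 / 67 = 4.344 L/h
Infusion rate = CL × Css = 4.344 × 27.8 = 120.8 mg/h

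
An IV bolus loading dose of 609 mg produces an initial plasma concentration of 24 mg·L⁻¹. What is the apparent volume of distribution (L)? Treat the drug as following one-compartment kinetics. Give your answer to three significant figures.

25.4 L

Immediately after an IV bolus, C₀ = Dose / Vd, so Vd = Dose / C₀.
Vd = 609 / 24 = 25.38 L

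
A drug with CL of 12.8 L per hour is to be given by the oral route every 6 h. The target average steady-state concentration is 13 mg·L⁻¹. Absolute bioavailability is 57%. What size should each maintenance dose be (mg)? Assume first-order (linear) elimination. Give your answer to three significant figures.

1750 mg

D = CL × Css × τ / F = 12.80 × 13 × 6 / 0.57 = 1752 mg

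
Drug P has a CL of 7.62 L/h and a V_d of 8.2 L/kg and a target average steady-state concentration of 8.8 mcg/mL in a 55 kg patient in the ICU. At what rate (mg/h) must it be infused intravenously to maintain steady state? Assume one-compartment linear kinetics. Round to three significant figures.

Infusion rate = CL · Css = 7.620 L/h × 8.8 mg/L = 67.06 mg/h

67.1 mg/h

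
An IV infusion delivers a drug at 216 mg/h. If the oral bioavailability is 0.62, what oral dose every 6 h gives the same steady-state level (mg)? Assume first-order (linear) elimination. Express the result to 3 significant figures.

To maintain the same Css, the systemic dosing rate must be unchanged: F·D/τ = infusion rate.
D = rate × τ / F = 216 × 6 / 0.62 = 2090 mg

2090 mg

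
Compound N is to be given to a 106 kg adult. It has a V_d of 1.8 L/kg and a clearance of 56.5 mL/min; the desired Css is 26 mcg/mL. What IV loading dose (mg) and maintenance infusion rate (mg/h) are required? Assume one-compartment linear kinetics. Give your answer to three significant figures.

Vd = 1.8 L/kg × 106 kg = 190.8 L
Loading: fill Vd to C_target → 190.8 L × 26 mg/L = 4961 mg
CL = 56.5 mL/min = 56.5 × 0.06 = 3.390 L/h
Maintenance infusion rate = CL × Css = 3.390 × 26 = 88.14 mg/h

(a) 4960 mg; (b) 88.1 mg/h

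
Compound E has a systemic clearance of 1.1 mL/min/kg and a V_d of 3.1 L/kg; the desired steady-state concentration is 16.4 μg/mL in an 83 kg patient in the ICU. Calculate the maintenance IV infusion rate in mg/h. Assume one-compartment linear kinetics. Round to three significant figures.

CL = 1.1 mL/min/kg × 83 kg = 91.30 mL/min = 91.30 × 60/1000 = 5.478 L/h
Rate = CL × Css = 5.478 × 16.4 = 89.84 mg/h

89.8 mg/h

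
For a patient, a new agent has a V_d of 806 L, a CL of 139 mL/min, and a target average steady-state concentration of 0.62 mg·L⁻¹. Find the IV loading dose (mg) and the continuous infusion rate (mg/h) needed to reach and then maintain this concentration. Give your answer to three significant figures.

(a) 500 mg; (b) 5.17 mg/h

Loading: fill Vd to C_target → 806.0 L × 0.62 mg/L = 499.7 mg
Convert clearance: 139 mL/min × 60 min/h ÷ 1000 mL/L = 8.340 L/h
Infusion rate = 8.340 L/h × 0.62 mg/L = 5.171 mg/h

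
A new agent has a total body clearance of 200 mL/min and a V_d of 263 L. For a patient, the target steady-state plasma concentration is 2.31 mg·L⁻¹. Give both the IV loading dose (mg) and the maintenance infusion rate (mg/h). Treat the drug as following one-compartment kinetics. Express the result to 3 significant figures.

LD = Vd · C_target = 263.0 × 2.31 = 607.5 mg
CL = 200 mL/min = 200 × 0.06 = 12.00 L/h
Maintenance infusion rate = CL × Css = 12.00 × 2.31 = 27.72 mg/h

(a) 608 mg; (b) 27.7 mg/h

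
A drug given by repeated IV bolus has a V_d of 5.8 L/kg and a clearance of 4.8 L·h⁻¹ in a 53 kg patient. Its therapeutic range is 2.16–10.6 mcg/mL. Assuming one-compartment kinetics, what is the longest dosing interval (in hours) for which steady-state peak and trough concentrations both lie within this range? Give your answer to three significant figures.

102 h

Vd = 5.8 L/kg × 53 kg = 307.4 L
k = CL / Vd = 4.800 / 307.4 = 0.01561 h⁻¹
Between IV bolus doses, concentration decays as C = C₀·e^(−kτ), so C_peak/C_trough = e^(kτ).
τ_max = ln(C_peak/C_trough) / k = ln(10.6/2.16) / 0.01561 = 1.591 / 0.01561 = 101.9 h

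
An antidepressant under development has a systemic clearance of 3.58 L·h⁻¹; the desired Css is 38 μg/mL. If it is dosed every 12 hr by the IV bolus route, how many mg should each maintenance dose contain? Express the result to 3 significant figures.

1630 mg

D = CL × Css × τ = 3.580 × 38 × 12 = 1632 mg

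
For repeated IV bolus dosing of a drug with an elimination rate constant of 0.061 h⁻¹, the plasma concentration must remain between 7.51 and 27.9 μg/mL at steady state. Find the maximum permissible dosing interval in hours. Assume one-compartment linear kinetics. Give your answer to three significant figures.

21.5 h

Between IV bolus doses, concentration decays as C = C₀·e^(−kτ), so C_peak/C_trough = e^(kτ).
τ_max = ln(C_peak/C_trough) / k = ln(27.9/7.51) / 0.06100 = 1.312 / 0.06100 = 21.51 h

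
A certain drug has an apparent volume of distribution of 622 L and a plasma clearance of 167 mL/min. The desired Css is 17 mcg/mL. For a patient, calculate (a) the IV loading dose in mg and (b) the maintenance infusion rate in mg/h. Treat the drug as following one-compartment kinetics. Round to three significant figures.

(a) 10600 mg; (b) 170 mg/h

LD = Vd · C_target = 622.0 × 17 = 10570 mg
Convert clearance: 167 mL/min × 60 min/h ÷ 1000 mL/L = 10.02 L/h
Maintenance infusion rate = CL × Css = 10.02 × 17 = 170.3 mg/h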